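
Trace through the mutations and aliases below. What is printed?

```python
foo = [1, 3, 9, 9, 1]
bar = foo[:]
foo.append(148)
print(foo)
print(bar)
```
[1, 3, 9, 9, 1, 148]
[1, 3, 9, 9, 1]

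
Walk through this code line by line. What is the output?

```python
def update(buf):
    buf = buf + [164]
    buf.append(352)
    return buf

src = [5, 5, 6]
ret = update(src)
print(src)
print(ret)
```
[5, 5, 6]
[5, 5, 6, 164, 352]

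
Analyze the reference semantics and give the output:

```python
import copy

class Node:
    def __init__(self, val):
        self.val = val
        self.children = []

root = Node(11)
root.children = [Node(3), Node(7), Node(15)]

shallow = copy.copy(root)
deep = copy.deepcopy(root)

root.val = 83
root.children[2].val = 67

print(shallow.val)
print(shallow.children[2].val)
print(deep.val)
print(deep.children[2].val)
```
11
67
11
15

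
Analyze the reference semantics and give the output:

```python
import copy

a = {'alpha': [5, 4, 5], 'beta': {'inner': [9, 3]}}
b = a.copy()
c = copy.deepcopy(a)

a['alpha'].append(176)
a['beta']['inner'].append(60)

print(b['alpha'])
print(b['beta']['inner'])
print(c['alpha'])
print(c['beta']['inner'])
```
[5, 4, 5, 176]
[9, 3, 60]
[5, 4, 5]
[9, 3]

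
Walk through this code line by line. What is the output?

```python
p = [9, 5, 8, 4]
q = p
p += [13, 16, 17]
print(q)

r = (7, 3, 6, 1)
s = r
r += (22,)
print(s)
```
[9, 5, 8, 4, 13, 16, 17]
(7, 3, 6, 1)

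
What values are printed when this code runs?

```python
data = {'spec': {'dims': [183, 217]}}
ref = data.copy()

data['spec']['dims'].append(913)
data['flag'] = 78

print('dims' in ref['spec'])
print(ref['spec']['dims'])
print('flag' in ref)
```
True
[183, 217, 913]
False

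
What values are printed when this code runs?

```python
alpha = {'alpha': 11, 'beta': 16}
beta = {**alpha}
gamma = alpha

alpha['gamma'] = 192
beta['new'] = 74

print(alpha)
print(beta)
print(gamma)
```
{'alpha': 11, 'beta': 16, 'gamma': 192}
{'alpha': 11, 'beta': 16, 'new': 74}
{'alpha': 11, 'beta': 16, 'gamma': 192}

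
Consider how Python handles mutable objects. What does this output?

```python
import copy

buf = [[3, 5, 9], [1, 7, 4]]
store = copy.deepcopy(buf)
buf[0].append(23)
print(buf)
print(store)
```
[[3, 5, 9, 23], [1, 7, 4]]
[[3, 5, 9], [1, 7, 4]]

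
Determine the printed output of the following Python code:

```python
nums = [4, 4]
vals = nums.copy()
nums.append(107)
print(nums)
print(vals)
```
[4, 4, 107]
[4, 4]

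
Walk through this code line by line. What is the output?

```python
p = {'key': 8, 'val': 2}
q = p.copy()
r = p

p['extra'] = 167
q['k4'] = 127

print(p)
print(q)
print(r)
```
{'key': 8, 'val': 2, 'extra': 167}
{'key': 8, 'val': 2, 'k4': 127}
{'key': 8, 'val': 2, 'extra': 167}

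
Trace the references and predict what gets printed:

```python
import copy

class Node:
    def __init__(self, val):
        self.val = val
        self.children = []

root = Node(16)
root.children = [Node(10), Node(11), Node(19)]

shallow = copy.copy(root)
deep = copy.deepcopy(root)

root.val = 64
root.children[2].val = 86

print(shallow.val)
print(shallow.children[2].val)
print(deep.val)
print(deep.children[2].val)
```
16
86
16
19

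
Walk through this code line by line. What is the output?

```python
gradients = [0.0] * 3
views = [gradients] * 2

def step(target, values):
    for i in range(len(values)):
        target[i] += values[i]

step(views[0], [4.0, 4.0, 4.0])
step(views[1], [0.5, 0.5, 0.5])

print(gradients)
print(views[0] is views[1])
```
[4.5, 4.5, 4.5]
True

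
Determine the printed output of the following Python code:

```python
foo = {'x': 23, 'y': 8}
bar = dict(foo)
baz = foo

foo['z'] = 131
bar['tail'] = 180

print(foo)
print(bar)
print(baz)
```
{'x': 23, 'y': 8, 'z': 131}
{'x': 23, 'y': 8, 'tail': 180}
{'x': 23, 'y': 8, 'z': 131}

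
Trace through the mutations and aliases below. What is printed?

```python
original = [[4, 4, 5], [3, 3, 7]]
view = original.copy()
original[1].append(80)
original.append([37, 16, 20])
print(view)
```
[[4, 4, 5], [3, 3, 7, 80]]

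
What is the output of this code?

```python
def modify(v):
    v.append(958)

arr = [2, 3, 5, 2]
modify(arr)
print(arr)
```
[2, 3, 5, 2, 958]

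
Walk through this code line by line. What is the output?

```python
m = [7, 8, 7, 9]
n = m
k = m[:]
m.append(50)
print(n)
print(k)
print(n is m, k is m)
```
[7, 8, 7, 9, 50]
[7, 8, 7, 9]
True False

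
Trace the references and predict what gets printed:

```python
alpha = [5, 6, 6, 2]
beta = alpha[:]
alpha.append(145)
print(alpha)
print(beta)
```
[5, 6, 6, 2, 145]
[5, 6, 6, 2]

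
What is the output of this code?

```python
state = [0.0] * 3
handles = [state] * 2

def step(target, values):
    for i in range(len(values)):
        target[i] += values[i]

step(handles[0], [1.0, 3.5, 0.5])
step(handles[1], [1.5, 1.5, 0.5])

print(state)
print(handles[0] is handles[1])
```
[2.5, 5.0, 1.0]
True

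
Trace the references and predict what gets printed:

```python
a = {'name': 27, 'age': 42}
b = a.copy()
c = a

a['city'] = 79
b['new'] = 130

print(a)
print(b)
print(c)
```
{'name': 27, 'age': 42, 'city': 79}
{'name': 27, 'age': 42, 'new': 130}
{'name': 27, 'age': 42, 'city': 79}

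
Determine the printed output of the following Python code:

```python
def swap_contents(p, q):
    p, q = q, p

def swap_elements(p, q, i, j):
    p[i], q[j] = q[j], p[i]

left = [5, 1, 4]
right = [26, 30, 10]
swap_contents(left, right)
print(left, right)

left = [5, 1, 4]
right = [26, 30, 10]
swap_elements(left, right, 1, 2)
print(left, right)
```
[5, 1, 4] [26, 30, 10]
[5, 10, 4] [26, 30, 1]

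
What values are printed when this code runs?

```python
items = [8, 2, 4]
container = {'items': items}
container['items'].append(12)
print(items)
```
[8, 2, 4, 12]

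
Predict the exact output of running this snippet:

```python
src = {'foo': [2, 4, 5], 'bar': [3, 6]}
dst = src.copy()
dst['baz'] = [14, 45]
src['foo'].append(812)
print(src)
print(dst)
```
{'foo': [2, 4, 5, 812], 'bar': [3, 6]}
{'foo': [2, 4, 5, 812], 'bar': [3, 6], 'baz': [14, 45]}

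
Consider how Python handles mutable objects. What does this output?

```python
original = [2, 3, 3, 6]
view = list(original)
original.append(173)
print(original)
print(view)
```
[2, 3, 3, 6, 173]
[2, 3, 3, 6]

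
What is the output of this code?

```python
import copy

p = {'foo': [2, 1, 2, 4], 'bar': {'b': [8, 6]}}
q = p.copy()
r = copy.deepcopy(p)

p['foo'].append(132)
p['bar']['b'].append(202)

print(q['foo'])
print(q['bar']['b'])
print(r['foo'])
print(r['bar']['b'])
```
[2, 1, 2, 4, 132]
[8, 6, 202]
[2, 1, 2, 4]
[8, 6]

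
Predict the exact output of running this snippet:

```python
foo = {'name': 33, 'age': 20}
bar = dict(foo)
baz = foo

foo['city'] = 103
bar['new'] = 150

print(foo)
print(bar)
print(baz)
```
{'name': 33, 'age': 20, 'city': 103}
{'name': 33, 'age': 20, 'new': 150}
{'name': 33, 'age': 20, 'city': 103}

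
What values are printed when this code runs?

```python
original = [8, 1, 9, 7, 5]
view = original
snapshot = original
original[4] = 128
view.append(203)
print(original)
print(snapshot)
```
[8, 1, 9, 7, 128, 203]
[8, 1, 9, 7, 128, 203]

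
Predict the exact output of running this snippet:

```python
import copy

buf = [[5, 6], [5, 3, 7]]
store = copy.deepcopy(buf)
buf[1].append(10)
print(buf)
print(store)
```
[[5, 6], [5, 3, 7, 10]]
[[5, 6], [5, 3, 7]]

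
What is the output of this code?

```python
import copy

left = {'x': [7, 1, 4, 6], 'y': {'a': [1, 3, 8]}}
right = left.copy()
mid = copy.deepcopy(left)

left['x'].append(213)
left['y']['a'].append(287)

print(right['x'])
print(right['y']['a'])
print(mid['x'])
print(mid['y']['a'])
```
[7, 1, 4, 6, 213]
[1, 3, 8, 287]
[7, 1, 4, 6]
[1, 3, 8]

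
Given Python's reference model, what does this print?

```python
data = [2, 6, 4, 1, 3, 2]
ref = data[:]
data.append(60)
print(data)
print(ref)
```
[2, 6, 4, 1, 3, 2, 60]
[2, 6, 4, 1, 3, 2]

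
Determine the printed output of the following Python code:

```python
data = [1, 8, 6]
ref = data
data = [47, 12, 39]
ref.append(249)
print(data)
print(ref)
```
[47, 12, 39]
[1, 8, 6, 249]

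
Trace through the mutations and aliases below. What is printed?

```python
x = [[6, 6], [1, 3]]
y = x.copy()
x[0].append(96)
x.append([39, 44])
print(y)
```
[[6, 6, 96], [1, 3]]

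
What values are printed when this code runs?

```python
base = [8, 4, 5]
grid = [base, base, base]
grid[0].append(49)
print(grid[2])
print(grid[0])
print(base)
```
[8, 4, 5, 49]
[8, 4, 5, 49]
[8, 4, 5, 49]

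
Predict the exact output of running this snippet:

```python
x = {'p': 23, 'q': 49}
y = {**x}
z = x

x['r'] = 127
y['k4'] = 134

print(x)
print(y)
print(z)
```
{'p': 23, 'q': 49, 'r': 127}
{'p': 23, 'q': 49, 'k4': 134}
{'p': 23, 'q': 49, 'r': 127}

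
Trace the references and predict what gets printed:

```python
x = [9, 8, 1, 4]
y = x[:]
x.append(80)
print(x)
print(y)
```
[9, 8, 1, 4, 80]
[9, 8, 1, 4]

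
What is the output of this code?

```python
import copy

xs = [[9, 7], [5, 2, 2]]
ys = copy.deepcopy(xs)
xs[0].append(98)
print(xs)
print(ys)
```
[[9, 7, 98], [5, 2, 2]]
[[9, 7], [5, 2, 2]]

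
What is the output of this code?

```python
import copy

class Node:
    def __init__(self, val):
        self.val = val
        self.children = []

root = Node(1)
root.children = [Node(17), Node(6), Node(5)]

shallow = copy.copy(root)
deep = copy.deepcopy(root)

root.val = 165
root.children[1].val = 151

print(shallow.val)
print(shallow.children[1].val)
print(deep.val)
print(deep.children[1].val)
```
1
151
1
6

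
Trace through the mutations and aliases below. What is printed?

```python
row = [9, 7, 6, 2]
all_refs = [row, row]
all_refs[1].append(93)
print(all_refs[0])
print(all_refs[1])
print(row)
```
[9, 7, 6, 2, 93]
[9, 7, 6, 2, 93]
[9, 7, 6, 2, 93]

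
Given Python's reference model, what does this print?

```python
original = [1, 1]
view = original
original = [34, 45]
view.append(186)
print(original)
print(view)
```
[34, 45]
[1, 1, 186]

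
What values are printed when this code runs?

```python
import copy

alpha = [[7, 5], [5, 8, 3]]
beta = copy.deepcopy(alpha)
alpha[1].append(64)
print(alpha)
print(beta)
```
[[7, 5], [5, 8, 3, 64]]
[[7, 5], [5, 8, 3]]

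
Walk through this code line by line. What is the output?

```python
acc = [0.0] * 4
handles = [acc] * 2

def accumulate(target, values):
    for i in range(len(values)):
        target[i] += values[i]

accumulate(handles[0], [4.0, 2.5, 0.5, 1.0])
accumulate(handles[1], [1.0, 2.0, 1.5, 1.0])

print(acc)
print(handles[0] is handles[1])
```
[5.0, 4.5, 2.0, 2.0]
True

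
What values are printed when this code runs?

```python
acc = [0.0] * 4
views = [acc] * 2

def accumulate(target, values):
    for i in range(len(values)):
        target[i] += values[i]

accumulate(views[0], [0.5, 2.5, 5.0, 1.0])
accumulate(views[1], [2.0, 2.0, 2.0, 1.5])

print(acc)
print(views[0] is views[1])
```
[2.5, 4.5, 7.0, 2.5]
True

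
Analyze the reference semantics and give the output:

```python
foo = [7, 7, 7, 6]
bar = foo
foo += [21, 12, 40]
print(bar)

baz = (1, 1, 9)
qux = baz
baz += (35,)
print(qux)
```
[7, 7, 7, 6, 21, 12, 40]
(1, 1, 9)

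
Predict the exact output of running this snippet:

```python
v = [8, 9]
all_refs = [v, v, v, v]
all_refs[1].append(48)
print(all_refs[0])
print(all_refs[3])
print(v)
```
[8, 9, 48]
[8, 9, 48]
[8, 9, 48]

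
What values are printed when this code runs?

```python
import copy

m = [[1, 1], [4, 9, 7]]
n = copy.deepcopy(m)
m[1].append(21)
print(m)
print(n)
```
[[1, 1], [4, 9, 7, 21]]
[[1, 1], [4, 9, 7]]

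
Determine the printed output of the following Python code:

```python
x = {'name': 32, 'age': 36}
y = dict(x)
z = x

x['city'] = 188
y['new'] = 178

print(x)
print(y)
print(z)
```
{'name': 32, 'age': 36, 'city': 188}
{'name': 32, 'age': 36, 'new': 178}
{'name': 32, 'age': 36, 'city': 188}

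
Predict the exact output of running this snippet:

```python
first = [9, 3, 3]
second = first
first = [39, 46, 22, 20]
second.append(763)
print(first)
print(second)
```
[39, 46, 22, 20]
[9, 3, 3, 763]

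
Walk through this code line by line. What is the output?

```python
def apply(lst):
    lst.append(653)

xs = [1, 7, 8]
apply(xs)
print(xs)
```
[1, 7, 8, 653]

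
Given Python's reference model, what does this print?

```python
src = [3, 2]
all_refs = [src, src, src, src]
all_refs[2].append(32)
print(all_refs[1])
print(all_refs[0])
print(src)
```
[3, 2, 32]
[3, 2, 32]
[3, 2, 32]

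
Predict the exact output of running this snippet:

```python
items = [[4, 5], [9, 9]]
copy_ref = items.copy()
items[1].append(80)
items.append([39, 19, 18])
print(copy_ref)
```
[[4, 5], [9, 9, 80]]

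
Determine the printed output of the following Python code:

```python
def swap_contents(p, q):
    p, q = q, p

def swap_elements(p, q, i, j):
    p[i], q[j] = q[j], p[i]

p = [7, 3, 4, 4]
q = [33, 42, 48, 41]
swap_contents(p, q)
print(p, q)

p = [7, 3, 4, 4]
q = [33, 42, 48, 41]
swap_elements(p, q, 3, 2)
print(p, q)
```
[7, 3, 4, 4] [33, 42, 48, 41]
[7, 3, 4, 48] [33, 42, 4, 41]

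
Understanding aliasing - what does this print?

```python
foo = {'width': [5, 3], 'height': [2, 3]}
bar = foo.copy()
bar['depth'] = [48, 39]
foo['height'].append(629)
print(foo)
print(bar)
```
{'width': [5, 3], 'height': [2, 3, 629]}
{'width': [5, 3], 'height': [2, 3, 629], 'depth': [48, 39]}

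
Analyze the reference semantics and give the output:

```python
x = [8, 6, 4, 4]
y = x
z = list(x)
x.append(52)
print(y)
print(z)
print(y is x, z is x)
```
[8, 6, 4, 4, 52]
[8, 6, 4, 4]
True False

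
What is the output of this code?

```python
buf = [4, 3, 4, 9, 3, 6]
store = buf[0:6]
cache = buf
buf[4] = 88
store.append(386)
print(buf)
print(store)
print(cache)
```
[4, 3, 4, 9, 88, 6]
[4, 3, 4, 9, 3, 6, 386]
[4, 3, 4, 9, 88, 6]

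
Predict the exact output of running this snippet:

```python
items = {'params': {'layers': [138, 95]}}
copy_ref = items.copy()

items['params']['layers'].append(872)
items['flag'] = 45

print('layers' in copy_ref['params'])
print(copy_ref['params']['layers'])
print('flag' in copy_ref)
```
True
[138, 95, 872]
False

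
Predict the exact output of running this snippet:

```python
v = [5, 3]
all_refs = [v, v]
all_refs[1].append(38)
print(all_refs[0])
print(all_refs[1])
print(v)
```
[5, 3, 38]
[5, 3, 38]
[5, 3, 38]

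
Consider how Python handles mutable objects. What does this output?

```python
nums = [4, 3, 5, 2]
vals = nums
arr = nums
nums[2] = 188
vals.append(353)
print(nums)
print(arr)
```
[4, 3, 188, 2, 353]
[4, 3, 188, 2, 353]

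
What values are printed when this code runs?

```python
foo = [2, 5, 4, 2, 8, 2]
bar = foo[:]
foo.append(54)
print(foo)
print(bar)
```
[2, 5, 4, 2, 8, 2, 54]
[2, 5, 4, 2, 8, 2]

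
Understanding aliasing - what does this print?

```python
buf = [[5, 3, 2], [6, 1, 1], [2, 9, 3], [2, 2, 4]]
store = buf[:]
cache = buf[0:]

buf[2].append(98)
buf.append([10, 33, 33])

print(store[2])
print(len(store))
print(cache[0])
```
[2, 9, 3, 98]
4
[5, 3, 2]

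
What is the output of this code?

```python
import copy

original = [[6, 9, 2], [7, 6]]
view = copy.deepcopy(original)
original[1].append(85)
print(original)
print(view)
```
[[6, 9, 2], [7, 6, 85]]
[[6, 9, 2], [7, 6]]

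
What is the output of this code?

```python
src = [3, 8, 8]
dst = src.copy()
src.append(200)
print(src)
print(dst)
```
[3, 8, 8, 200]
[3, 8, 8]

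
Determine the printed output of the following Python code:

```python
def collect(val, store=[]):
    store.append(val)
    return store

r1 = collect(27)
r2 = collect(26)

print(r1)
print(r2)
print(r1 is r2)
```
[27, 26]
[27, 26]
True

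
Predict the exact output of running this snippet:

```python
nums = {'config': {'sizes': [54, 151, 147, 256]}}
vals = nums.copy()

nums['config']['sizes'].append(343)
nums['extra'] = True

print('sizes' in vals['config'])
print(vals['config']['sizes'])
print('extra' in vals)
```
True
[54, 151, 147, 256, 343]
False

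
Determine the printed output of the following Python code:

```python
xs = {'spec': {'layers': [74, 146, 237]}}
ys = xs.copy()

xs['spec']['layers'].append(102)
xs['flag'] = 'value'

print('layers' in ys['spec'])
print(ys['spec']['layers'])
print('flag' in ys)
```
True
[74, 146, 237, 102]
False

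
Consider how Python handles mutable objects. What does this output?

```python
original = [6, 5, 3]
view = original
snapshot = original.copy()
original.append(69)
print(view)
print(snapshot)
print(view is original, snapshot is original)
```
[6, 5, 3, 69]
[6, 5, 3]
True False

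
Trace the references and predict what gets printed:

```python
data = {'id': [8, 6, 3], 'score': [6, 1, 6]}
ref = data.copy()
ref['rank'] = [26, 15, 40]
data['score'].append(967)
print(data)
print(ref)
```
{'id': [8, 6, 3], 'score': [6, 1, 6, 967]}
{'id': [8, 6, 3], 'score': [6, 1, 6, 967], 'rank': [26, 15, 40]}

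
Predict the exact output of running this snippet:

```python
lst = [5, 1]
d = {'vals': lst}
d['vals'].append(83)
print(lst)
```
[5, 1, 83]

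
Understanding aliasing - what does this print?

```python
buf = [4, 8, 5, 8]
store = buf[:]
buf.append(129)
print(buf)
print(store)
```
[4, 8, 5, 8, 129]
[4, 8, 5, 8]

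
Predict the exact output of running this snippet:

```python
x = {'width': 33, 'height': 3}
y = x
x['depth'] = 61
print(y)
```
{'width': 33, 'height': 3, 'depth': 61}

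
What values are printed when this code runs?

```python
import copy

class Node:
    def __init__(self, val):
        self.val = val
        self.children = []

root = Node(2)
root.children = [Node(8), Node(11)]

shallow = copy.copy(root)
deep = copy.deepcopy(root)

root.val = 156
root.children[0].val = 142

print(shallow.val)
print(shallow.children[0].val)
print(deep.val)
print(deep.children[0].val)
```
2
142
2
8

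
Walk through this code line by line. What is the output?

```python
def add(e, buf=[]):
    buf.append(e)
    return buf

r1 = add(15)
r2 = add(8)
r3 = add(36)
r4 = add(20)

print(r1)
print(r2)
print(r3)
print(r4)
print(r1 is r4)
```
[15, 8, 36, 20]
[15, 8, 36, 20]
[15, 8, 36, 20]
[15, 8, 36, 20]
True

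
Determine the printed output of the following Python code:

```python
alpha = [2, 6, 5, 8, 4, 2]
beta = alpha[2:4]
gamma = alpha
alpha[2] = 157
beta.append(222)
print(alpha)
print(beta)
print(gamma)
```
[2, 6, 157, 8, 4, 2]
[5, 8, 222]
[2, 6, 157, 8, 4, 2]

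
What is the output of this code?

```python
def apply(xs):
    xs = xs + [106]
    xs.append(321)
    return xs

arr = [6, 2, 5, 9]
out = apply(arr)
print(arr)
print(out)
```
[6, 2, 5, 9]
[6, 2, 5, 9, 106, 321]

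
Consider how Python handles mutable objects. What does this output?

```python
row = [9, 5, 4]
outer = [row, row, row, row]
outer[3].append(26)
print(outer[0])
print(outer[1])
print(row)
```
[9, 5, 4, 26]
[9, 5, 4, 26]
[9, 5, 4, 26]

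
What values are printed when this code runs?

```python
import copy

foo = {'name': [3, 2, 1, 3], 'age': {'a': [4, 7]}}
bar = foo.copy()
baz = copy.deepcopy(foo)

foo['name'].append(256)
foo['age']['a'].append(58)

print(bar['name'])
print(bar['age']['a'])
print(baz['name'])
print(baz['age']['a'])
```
[3, 2, 1, 3, 256]
[4, 7, 58]
[3, 2, 1, 3]
[4, 7]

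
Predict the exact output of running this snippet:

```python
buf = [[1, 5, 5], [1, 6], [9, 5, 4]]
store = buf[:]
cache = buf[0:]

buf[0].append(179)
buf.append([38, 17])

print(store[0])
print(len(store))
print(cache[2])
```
[1, 5, 5, 179]
3
[9, 5, 4]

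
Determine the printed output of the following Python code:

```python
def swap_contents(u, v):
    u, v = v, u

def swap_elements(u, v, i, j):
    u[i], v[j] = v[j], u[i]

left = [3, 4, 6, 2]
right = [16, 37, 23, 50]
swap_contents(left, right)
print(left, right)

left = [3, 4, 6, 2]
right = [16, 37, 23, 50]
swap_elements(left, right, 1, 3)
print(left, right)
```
[3, 4, 6, 2] [16, 37, 23, 50]
[3, 50, 6, 2] [16, 37, 23, 4]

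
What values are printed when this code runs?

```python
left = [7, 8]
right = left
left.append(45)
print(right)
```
[7, 8, 45]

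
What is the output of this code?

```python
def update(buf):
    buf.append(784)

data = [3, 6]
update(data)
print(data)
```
[3, 6, 784]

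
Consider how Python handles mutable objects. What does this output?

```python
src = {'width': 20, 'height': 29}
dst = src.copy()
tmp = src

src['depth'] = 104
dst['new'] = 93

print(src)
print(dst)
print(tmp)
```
{'width': 20, 'height': 29, 'depth': 104}
{'width': 20, 'height': 29, 'new': 93}
{'width': 20, 'height': 29, 'depth': 104}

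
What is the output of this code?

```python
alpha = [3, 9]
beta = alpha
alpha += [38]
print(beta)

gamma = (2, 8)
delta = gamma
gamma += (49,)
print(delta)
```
[3, 9, 38]
(2, 8)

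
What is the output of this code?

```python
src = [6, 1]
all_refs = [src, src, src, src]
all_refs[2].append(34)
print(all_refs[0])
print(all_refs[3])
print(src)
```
[6, 1, 34]
[6, 1, 34]
[6, 1, 34]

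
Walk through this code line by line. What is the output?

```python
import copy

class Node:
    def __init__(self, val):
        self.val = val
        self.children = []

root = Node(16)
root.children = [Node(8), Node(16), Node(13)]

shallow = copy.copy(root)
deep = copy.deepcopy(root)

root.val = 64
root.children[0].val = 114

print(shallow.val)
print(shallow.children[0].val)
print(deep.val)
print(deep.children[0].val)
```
16
114
16
8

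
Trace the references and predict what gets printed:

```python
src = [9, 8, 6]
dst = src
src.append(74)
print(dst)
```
[9, 8, 6, 74]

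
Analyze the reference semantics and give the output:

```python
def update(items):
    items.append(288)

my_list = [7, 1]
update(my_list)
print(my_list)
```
[7, 1, 288]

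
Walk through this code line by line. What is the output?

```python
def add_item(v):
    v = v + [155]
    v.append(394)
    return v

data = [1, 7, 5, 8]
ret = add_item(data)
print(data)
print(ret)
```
[1, 7, 5, 8]
[1, 7, 5, 8, 155, 394]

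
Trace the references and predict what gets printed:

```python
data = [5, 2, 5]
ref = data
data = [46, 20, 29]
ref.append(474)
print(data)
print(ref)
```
[46, 20, 29]
[5, 2, 5, 474]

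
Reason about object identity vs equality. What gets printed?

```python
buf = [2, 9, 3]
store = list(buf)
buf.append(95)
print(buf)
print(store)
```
[2, 9, 3, 95]
[2, 9, 3]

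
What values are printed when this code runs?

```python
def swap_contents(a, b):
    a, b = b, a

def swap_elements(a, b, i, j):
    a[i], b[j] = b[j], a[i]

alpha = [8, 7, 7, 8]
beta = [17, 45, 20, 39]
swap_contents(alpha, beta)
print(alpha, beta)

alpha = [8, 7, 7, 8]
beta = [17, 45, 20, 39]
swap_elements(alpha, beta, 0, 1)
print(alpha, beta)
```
[8, 7, 7, 8] [17, 45, 20, 39]
[45, 7, 7, 8] [17, 8, 20, 39]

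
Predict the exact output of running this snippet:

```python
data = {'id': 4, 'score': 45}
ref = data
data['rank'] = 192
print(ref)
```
{'id': 4, 'score': 45, 'rank': 192}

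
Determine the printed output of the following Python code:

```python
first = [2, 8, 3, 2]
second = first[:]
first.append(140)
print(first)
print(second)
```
[2, 8, 3, 2, 140]
[2, 8, 3, 2]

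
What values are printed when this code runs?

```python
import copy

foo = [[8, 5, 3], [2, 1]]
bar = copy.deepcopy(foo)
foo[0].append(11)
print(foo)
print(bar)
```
[[8, 5, 3, 11], [2, 1]]
[[8, 5, 3], [2, 1]]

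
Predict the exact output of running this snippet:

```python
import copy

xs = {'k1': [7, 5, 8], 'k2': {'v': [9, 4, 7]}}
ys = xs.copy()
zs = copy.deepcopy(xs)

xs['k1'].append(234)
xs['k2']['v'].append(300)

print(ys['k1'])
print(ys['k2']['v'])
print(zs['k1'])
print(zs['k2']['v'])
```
[7, 5, 8, 234]
[9, 4, 7, 300]
[7, 5, 8]
[9, 4, 7]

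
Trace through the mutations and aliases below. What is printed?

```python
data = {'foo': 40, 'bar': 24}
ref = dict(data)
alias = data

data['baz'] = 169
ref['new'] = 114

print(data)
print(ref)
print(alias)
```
{'foo': 40, 'bar': 24, 'baz': 169}
{'foo': 40, 'bar': 24, 'new': 114}
{'foo': 40, 'bar': 24, 'baz': 169}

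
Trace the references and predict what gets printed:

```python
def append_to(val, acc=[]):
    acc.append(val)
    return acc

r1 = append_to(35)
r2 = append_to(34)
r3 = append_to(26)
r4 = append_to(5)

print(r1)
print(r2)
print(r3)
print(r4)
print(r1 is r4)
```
[35, 34, 26, 5]
[35, 34, 26, 5]
[35, 34, 26, 5]
[35, 34, 26, 5]
True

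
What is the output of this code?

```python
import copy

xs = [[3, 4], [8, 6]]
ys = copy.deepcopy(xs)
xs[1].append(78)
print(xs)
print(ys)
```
[[3, 4], [8, 6, 78]]
[[3, 4], [8, 6]]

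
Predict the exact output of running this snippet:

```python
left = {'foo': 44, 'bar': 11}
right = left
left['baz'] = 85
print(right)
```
{'foo': 44, 'bar': 11, 'baz': 85}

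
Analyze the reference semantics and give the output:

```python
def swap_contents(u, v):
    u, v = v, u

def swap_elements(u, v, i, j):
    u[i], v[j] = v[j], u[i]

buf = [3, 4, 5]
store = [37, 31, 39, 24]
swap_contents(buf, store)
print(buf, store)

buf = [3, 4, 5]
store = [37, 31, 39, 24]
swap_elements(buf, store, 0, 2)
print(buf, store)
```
[3, 4, 5] [37, 31, 39, 24]
[39, 4, 5] [37, 31, 3, 24]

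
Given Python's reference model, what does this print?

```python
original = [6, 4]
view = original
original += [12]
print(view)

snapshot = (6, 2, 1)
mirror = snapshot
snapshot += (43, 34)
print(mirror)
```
[6, 4, 12]
(6, 2, 1)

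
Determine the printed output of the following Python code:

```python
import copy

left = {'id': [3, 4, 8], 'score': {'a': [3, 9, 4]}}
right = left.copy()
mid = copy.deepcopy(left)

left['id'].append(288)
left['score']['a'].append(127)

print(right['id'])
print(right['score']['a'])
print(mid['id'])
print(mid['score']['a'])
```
[3, 4, 8, 288]
[3, 9, 4, 127]
[3, 4, 8]
[3, 9, 4]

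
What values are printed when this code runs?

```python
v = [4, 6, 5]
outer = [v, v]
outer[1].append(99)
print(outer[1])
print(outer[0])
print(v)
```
[4, 6, 5, 99]
[4, 6, 5, 99]
[4, 6, 5, 99]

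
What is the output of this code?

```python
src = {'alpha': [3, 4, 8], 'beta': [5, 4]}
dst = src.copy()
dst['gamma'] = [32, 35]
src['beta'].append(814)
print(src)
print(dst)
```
{'alpha': [3, 4, 8], 'beta': [5, 4, 814]}
{'alpha': [3, 4, 8], 'beta': [5, 4, 814], 'gamma': [32, 35]}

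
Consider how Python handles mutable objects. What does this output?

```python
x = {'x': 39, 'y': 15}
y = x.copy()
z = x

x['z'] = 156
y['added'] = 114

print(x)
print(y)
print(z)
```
{'x': 39, 'y': 15, 'z': 156}
{'x': 39, 'y': 15, 'added': 114}
{'x': 39, 'y': 15, 'z': 156}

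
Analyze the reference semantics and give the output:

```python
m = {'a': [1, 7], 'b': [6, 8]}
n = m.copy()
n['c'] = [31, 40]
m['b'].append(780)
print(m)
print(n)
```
{'a': [1, 7], 'b': [6, 8, 780]}
{'a': [1, 7], 'b': [6, 8, 780], 'c': [31, 40]}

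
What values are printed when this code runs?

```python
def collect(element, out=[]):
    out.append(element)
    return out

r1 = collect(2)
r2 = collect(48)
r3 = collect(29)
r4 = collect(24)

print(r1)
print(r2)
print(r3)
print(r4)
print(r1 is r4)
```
[2, 48, 29, 24]
[2, 48, 29, 24]
[2, 48, 29, 24]
[2, 48, 29, 24]
True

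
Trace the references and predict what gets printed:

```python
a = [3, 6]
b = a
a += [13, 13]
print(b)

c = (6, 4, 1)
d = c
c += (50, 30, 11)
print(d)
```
[3, 6, 13, 13]
(6, 4, 1)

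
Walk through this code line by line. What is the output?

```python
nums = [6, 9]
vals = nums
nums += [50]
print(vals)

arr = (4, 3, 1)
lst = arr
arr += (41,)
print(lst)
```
[6, 9, 50]
(4, 3, 1)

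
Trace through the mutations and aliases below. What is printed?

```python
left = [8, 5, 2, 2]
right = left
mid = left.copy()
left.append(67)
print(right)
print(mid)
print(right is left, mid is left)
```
[8, 5, 2, 2, 67]
[8, 5, 2, 2]
True False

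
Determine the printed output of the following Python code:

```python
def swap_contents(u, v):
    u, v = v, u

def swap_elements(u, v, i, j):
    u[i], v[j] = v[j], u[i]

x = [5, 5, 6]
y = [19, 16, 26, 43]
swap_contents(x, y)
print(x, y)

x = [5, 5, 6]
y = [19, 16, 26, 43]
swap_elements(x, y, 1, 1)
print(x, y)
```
[5, 5, 6] [19, 16, 26, 43]
[5, 16, 6] [19, 5, 26, 43]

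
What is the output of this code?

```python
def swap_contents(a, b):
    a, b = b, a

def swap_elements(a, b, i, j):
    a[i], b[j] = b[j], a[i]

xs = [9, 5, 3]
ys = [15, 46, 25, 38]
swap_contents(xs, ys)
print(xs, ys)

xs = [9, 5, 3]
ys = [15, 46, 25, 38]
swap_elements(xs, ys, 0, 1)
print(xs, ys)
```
[9, 5, 3] [15, 46, 25, 38]
[46, 5, 3] [15, 9, 25, 38]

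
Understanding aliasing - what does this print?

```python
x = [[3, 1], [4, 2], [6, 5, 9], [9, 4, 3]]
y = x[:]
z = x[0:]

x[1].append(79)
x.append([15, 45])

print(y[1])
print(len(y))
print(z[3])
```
[4, 2, 79]
4
[9, 4, 3]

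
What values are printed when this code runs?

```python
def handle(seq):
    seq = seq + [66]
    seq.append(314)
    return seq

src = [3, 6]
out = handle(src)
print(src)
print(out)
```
[3, 6]
[3, 6, 66, 314]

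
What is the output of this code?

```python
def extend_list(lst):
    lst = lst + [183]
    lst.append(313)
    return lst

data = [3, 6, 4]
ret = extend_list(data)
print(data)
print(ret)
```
[3, 6, 4]
[3, 6, 4, 183, 313]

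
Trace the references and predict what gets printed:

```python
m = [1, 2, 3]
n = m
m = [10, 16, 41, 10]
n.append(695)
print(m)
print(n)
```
[10, 16, 41, 10]
[1, 2, 3, 695]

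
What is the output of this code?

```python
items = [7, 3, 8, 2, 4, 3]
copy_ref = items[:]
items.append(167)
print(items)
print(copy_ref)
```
[7, 3, 8, 2, 4, 3, 167]
[7, 3, 8, 2, 4, 3]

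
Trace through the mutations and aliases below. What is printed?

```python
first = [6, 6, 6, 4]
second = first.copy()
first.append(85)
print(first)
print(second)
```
[6, 6, 6, 4, 85]
[6, 6, 6, 4]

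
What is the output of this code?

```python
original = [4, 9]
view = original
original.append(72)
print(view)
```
[4, 9, 72]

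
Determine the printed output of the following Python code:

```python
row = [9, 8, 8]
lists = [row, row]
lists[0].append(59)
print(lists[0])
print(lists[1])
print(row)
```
[9, 8, 8, 59]
[9, 8, 8, 59]
[9, 8, 8, 59]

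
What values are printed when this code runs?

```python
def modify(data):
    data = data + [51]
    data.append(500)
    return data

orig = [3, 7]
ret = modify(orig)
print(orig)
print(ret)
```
[3, 7]
[3, 7, 51, 500]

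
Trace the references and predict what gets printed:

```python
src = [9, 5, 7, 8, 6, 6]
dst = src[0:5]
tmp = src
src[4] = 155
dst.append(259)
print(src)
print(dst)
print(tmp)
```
[9, 5, 7, 8, 155, 6]
[9, 5, 7, 8, 6, 259]
[9, 5, 7, 8, 155, 6]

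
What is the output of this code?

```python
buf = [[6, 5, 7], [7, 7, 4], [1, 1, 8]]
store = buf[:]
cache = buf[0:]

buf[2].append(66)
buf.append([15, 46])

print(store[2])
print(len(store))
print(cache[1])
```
[1, 1, 8, 66]
3
[7, 7, 4]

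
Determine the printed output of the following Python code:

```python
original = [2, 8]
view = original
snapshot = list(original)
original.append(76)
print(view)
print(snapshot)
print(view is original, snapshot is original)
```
[2, 8, 76]
[2, 8]
True False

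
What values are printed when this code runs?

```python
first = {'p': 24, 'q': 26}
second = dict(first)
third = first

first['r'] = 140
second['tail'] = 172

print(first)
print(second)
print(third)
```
{'p': 24, 'q': 26, 'r': 140}
{'p': 24, 'q': 26, 'tail': 172}
{'p': 24, 'q': 26, 'r': 140}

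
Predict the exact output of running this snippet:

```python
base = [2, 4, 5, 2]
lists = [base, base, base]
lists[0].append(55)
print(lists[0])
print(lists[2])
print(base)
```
[2, 4, 5, 2, 55]
[2, 4, 5, 2, 55]
[2, 4, 5, 2, 55]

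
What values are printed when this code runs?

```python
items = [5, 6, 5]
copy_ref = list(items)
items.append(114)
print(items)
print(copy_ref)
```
[5, 6, 5, 114]
[5, 6, 5]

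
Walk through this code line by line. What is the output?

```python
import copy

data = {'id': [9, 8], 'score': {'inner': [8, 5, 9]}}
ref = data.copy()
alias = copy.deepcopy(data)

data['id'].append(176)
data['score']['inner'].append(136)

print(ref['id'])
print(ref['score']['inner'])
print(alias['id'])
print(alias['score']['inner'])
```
[9, 8, 176]
[8, 5, 9, 136]
[9, 8]
[8, 5, 9]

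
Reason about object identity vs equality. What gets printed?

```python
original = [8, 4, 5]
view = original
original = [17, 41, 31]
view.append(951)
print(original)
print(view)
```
[17, 41, 31]
[8, 4, 5, 951]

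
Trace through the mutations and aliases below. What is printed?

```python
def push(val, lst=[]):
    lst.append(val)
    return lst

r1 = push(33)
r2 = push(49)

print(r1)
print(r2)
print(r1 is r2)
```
[33, 49]
[33, 49]
True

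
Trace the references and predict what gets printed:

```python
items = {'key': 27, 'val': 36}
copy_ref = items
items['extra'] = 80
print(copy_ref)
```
{'key': 27, 'val': 36, 'extra': 80}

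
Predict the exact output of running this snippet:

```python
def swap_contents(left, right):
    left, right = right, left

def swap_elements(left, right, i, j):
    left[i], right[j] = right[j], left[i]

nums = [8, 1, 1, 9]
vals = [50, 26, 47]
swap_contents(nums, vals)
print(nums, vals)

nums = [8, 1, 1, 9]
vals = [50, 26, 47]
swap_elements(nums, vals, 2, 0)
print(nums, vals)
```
[8, 1, 1, 9] [50, 26, 47]
[8, 1, 50, 9] [1, 26, 47]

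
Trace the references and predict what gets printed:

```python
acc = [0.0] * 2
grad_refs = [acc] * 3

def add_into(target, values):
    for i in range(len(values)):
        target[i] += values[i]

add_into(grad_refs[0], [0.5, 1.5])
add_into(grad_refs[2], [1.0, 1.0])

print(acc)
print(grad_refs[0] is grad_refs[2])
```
[1.5, 2.5]
True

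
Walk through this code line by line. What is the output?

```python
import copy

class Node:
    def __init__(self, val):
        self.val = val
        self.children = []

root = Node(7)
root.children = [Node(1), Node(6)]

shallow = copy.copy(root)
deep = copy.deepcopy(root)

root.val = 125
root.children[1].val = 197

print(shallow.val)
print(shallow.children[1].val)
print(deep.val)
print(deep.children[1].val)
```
7
197
7
6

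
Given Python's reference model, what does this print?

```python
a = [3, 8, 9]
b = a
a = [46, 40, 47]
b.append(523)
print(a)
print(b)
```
[46, 40, 47]
[3, 8, 9, 523]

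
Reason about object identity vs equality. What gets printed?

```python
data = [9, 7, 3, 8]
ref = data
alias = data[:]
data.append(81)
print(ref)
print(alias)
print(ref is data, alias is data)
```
[9, 7, 3, 8, 81]
[9, 7, 3, 8]
True False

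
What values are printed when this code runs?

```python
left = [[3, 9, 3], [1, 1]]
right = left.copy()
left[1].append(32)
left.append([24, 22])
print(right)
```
[[3, 9, 3], [1, 1, 32]]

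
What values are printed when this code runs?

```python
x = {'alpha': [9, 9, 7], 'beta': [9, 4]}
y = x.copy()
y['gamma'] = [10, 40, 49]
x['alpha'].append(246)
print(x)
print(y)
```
{'alpha': [9, 9, 7, 246], 'beta': [9, 4]}
{'alpha': [9, 9, 7, 246], 'beta': [9, 4], 'gamma': [10, 40, 49]}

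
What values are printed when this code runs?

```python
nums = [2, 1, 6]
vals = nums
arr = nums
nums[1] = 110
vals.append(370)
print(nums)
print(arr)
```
[2, 110, 6, 370]
[2, 110, 6, 370]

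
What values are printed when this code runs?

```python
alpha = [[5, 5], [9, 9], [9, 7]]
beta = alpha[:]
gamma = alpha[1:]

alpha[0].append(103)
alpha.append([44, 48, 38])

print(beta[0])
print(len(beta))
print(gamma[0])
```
[5, 5, 103]
3
[9, 9]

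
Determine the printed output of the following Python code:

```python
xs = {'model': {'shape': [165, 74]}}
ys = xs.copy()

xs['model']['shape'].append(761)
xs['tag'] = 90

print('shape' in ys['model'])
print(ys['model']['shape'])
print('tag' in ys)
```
True
[165, 74, 761]
False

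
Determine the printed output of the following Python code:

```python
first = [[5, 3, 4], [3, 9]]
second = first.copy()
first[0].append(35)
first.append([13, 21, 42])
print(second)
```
[[5, 3, 4, 35], [3, 9]]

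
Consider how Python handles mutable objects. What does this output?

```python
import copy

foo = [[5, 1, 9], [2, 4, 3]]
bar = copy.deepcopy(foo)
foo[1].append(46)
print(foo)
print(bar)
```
[[5, 1, 9], [2, 4, 3, 46]]
[[5, 1, 9], [2, 4, 3]]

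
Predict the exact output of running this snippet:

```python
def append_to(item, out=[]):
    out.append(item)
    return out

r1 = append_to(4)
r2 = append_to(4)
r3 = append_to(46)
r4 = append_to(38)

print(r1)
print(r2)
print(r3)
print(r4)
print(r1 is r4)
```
[4, 4, 46, 38]
[4, 4, 46, 38]
[4, 4, 46, 38]
[4, 4, 46, 38]
True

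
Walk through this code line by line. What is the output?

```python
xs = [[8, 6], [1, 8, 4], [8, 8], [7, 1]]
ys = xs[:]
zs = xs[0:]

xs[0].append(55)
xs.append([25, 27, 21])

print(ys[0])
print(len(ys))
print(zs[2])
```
[8, 6, 55]
4
[8, 8]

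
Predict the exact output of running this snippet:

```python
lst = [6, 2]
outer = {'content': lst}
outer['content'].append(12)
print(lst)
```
[6, 2, 12]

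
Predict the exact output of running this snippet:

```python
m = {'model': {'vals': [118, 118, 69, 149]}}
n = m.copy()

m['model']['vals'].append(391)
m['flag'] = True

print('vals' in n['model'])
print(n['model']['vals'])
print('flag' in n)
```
True
[118, 118, 69, 149, 391]
False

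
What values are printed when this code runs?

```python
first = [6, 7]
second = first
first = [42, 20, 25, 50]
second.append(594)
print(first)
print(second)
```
[42, 20, 25, 50]
[6, 7, 594]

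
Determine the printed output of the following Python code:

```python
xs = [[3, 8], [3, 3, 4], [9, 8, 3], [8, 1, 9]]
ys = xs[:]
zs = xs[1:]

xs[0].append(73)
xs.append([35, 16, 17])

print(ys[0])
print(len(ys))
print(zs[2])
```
[3, 8, 73]
4
[8, 1, 9]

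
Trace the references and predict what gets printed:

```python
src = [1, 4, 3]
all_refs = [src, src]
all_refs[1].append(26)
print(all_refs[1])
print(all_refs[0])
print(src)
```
[1, 4, 3, 26]
[1, 4, 3, 26]
[1, 4, 3, 26]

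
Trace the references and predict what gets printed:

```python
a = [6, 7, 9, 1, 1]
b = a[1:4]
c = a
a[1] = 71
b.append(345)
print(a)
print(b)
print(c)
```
[6, 71, 9, 1, 1]
[7, 9, 1, 345]
[6, 71, 9, 1, 1]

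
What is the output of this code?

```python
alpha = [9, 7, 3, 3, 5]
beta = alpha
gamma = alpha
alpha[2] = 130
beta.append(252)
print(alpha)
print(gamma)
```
[9, 7, 130, 3, 5, 252]
[9, 7, 130, 3, 5, 252]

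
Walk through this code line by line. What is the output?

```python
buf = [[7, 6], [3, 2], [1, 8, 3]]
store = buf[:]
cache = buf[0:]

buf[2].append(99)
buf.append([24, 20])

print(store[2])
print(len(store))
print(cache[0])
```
[1, 8, 3, 99]
3
[7, 6]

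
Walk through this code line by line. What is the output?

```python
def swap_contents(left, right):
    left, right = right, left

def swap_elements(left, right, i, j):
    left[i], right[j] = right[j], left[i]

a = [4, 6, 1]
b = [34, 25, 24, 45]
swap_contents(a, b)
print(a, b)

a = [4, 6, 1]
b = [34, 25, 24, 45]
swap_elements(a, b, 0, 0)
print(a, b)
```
[4, 6, 1] [34, 25, 24, 45]
[34, 6, 1] [4, 25, 24, 45]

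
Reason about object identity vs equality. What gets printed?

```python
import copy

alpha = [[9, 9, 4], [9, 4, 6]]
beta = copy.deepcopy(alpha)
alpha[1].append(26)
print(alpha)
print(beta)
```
[[9, 9, 4], [9, 4, 6, 26]]
[[9, 9, 4], [9, 4, 6]]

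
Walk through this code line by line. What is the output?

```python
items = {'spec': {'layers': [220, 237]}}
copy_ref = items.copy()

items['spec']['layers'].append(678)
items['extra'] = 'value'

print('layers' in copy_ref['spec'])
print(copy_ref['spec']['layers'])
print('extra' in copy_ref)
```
True
[220, 237, 678]
False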